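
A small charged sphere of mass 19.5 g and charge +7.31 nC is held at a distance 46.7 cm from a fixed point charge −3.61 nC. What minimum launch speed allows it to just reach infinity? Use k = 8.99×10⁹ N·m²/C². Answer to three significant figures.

7.22×10⁻³ m/s

To just escape, total mechanical energy must reach zero at infinity: ½mv²_min + U = 0, so ½mv²_min = −U = |kQq|/r.
|U| = |kQq|/r = (8.99×10⁹ N·m²/C²)(3.61×10⁻⁹)(7.31×10⁻⁹)/(0.467) = 5.08×10⁻⁷ J.
v_min = √(2|U|/m) = √(2·5.08×10⁻⁷/0.0195) = 7.22×10⁻³ m/s.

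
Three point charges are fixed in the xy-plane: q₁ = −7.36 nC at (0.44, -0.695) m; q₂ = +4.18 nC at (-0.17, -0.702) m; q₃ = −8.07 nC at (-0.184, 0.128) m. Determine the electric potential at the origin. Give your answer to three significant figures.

Electric potential is a scalar, so the contributions from each charge add algebraically: V = Σ kqᵢ/rᵢ.
Distances from the field point to each charge: r₁ = 0.823 m, r₂ = 0.722 m, r₃ = 0.224 m.
V = k[(-7.36×10⁻⁹)/(0.823) + (4.18×10⁻⁹)/(0.722) + (-8.07×10⁻⁹)/(0.224)] = -352 V.

-352 V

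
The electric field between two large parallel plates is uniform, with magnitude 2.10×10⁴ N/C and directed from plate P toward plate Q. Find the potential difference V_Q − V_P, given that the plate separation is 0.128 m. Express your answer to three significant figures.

In a uniform field, potential decreases in the direction of E: ΔV = −E·d for a displacement d parallel to E.
Going from P to Q is a displacement of 0.128 m along the field, so V_Q − V_P = −Ed = -2690 V.

-2690 V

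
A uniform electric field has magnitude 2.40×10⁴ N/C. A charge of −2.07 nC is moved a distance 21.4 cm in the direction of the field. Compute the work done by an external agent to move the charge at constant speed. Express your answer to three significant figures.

The potential change for a displacement 21.4 cm in the direction of the field is ΔV = −Ed = -5140 V.
W_ext = qΔV = 1.06×10⁻⁵ J.

1.06×10⁻⁵ J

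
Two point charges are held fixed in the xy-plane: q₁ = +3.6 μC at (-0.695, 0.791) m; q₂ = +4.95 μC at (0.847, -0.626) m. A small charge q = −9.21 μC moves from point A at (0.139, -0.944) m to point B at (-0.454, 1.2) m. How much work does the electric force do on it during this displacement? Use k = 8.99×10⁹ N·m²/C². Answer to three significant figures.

The work done by the electric force is W_field = −ΔU = −q(V_B − V_A) = q(V_A − V_B).
At A: distances to the source charges are 1.93 m, 0.776 m; V_A = Σ kqᵢ/rᵢ = 7.41×10⁴ V.
At B: distances to the source charges are 0.475 m, 2.24 m; V_B = Σ kqᵢ/rᵢ = 8.80×10⁴ V.
ΔV = V_B − V_A = 1.39×10⁴ V.
W_field = −qΔV = −(-9.21×10⁻⁶ C)(1.39×10⁴ V) = 0.128 J.

0.128 J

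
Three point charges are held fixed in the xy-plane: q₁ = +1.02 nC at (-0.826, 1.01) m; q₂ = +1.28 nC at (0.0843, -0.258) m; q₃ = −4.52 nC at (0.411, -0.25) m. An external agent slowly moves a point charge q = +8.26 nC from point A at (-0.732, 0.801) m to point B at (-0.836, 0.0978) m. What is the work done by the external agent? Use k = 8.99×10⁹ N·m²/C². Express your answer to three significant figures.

-2.65×10⁻⁷ J

For quasistatic motion the external work equals the change in potential energy: W_ext = qΔV = q(V_B − V_A).
At A: distances to the source charges are 0.229 m, 1.34 m, 1.55 m; V_A = Σ kqᵢ/rᵢ = 22.5 V.
At B: distances to the source charges are 0.912 m, 0.987 m, 1.29 m; V_B = Σ kqᵢ/rᵢ = -9.67 V.
ΔV = V_B − V_A = -32.1 V.
W_ext = qΔV = (8.26×10⁻⁹ C)(-32.1 V) = -2.65×10⁻⁷ J.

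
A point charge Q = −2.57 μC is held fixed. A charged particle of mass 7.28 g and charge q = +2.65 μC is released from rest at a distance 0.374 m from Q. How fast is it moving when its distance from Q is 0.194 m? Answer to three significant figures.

6.46 m/s

Only the electrostatic force acts, so mechanical energy is conserved: ½mv² = U₁ − U₂ = kQq(1/r₁ − 1/r₂).
U₁ − U₂ = (8.99×10⁹ N·m²/C²)(-2.57×10⁻⁶ C)(2.65×10⁻⁶ C)(1/0.374 − 1/0.194) = 0.152 J.
v = √(2·0.152/7.28×10⁻³) = 6.46 m/s.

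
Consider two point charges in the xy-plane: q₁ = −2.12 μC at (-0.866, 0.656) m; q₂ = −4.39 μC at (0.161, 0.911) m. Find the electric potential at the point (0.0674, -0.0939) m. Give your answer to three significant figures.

Electric potential is a scalar, so the contributions from each charge add algebraically: V = Σ kqᵢ/rᵢ.
Distances from the field point to each charge: r₁ = 1.20 m, r₂ = 1.01 m.
V = k[(-2.12×10⁻⁶)/(1.20) + (-4.39×10⁻⁶)/(1.01)] = -5.50×10⁴ V.

-5.50×10⁴ V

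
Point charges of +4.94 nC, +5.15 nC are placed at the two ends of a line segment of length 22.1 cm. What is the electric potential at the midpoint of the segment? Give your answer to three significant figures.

The total potential is the scalar sum of each charge's contribution, V = Σ kqᵢ/rᵢ.
Each charge is 0.111 m from the midpoint.
V = k[(4.94×10⁻⁹)/(0.111) + (5.15×10⁻⁹)/(0.111)] = 821 V.

821 V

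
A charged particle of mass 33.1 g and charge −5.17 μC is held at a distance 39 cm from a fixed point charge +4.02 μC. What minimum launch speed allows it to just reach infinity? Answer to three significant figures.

To just escape, total mechanical energy must reach zero at infinity: ½mv²_min + U = 0, so ½mv²_min = −U = |kQq|/r.
|U| = |kQq|/r = (8.99×10⁹ N·m²/C²)(4.02×10⁻⁶)(5.17×10⁻⁶)/(0.390) = 0.479 J.
v_min = √(2|U|/m) = √(2·0.479/0.0331) = 5.38 m/s.

5.38 m/s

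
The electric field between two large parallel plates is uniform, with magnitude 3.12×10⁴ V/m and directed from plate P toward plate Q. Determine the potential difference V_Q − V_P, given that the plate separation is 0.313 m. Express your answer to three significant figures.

In a uniform field, potential decreases in the direction of E: ΔV = −E·d for a displacement d parallel to E.
Going from P to Q is a displacement of 0.313 m along the field, so V_Q − V_P = −Ed = -9770 V.

-9770 V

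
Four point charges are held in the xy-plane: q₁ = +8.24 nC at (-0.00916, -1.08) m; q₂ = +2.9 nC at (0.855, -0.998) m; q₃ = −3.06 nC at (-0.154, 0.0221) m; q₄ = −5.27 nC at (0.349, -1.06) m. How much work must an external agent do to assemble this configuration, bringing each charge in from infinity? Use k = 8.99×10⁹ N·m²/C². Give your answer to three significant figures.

The assembly work is the sum of pairwise potential energies, U = Σ_{i<j} kqᵢqⱼ/rᵢⱼ.
Pair separations: r₁₂ = 0.868 m, r₁₃ = 1.11 m, r₁₄ = 0.359 m, r₂₃ = 1.43 m, r₂₄ = 0.510 m, r₃₄ = 1.19 m.
Summing all 6 pair terms gives U = -1.25×10⁻⁶ J.

-1.25×10⁻⁶ J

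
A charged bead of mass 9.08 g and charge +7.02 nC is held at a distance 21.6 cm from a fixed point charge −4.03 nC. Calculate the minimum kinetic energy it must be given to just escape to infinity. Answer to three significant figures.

To just escape, total mechanical energy must reach zero at infinity: ½mv²_min + U = 0, so ½mv²_min = −U = |kQq|/r.
|U| = |kQq|/r = (8.99×10⁹ N·m²/C²)(4.03×10⁻⁹)(7.02×10⁻⁹)/(0.216) = 1.18×10⁻⁶ J.

1.18×10⁻⁶ J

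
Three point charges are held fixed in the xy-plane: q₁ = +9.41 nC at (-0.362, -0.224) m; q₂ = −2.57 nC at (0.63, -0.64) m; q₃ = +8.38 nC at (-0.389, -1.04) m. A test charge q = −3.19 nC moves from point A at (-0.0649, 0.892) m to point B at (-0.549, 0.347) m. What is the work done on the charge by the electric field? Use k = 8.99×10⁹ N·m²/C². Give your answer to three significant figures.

The work done by the electric force is W_field = −ΔU = −q(V_B − V_A) = q(V_A − V_B).
At A: distances to the source charges are 1.15 m, 1.68 m, 1.96 m; V_A = Σ kqᵢ/rᵢ = 98.0 V.
At B: distances to the source charges are 0.601 m, 1.54 m, 1.40 m; V_B = Σ kqᵢ/rᵢ = 180 V.
ΔV = V_B − V_A = 81.8 V.
W_field = −qΔV = −(-3.19×10⁻⁹ C)(81.8 V) = 2.61×10⁻⁷ J.

2.61×10⁻⁷ J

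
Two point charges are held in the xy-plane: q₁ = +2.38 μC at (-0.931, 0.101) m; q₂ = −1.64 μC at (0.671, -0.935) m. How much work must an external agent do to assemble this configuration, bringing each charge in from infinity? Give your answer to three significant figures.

The assembly work is the sum of pairwise potential energies, U = Σ_{i<j} kqᵢqⱼ/rᵢⱼ.
Pair separations: r₁₂ = 1.91 m.
U = (-0.0184) = -0.0184 J.

-0.0184 J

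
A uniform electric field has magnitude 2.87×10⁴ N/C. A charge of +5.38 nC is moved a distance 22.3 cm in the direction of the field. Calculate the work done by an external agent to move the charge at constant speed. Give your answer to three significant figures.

-3.44×10⁻⁵ J

The potential change for a displacement 22.3 cm in the direction of the field is ΔV = −Ed = -6400 V.
W_ext = qΔV = -3.44×10⁻⁵ J.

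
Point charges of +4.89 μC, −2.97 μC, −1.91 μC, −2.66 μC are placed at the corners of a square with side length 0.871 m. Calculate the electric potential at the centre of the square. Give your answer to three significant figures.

-3.87×10⁴ V

Electric potential is a scalar, so the contributions from each charge add algebraically: V = Σ kqᵢ/rᵢ.
The distance from each corner to the centre is a√2/2 = 0.616 m.
V = k[(4.89×10⁻⁶)/(0.616) + (-2.97×10⁻⁶)/(0.616) + (-1.91×10⁻⁶)/(0.616) + (-2.66×10⁻⁶)/(0.616)] = -3.87×10⁴ V.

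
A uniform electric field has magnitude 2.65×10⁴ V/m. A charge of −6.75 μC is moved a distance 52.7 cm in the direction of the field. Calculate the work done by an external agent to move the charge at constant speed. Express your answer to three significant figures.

0.0943 J

The potential change for a displacement 52.7 cm in the direction of the field is ΔV = −Ed = -1.40×10⁴ V.
W_ext = qΔV = 0.0943 J.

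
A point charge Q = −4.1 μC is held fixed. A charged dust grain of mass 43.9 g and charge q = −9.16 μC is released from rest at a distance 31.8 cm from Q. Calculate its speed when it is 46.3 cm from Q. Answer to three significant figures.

3.89 m/s

Only the electrostatic force acts, so mechanical energy is conserved: ½mv² = U₁ − U₂ = kQq(1/r₁ − 1/r₂).
U₁ − U₂ = (8.99×10⁹ N·m²/C²)(-4.10×10⁻⁶ C)(-9.16×10⁻⁶ C)(1/0.318 − 1/0.463) = 0.333 J.
v = √(2·0.333/0.0439) = 3.89 m/s.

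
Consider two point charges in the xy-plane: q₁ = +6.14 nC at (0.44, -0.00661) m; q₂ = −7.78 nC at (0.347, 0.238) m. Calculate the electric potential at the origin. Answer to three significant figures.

-40.8 V

The total potential is the scalar sum of each charge's contribution, V = Σ kqᵢ/rᵢ.
Distances from the field point to each charge: r₁ = 0.440 m, r₂ = 0.421 m.
V = k[(6.14×10⁻⁹)/(0.440) + (-7.78×10⁻⁹)/(0.421)] = -40.8 V.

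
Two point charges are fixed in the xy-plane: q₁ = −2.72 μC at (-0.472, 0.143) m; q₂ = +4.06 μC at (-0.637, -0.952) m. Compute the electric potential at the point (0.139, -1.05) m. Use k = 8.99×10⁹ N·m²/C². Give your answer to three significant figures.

2.84×10⁴ V

The total potential is the scalar sum of each charge's contribution, V = Σ kqᵢ/rᵢ.
Distances from the field point to each charge: r₁ = 1.34 m, r₂ = 0.782 m.
V = k[(-2.72×10⁻⁶)/(1.34) + (4.06×10⁻⁶)/(0.782)] = 2.84×10⁴ V.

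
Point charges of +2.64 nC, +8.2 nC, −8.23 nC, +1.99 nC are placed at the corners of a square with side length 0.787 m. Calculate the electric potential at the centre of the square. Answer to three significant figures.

Electric potential is a scalar, so the contributions from each charge add algebraically: V = Σ kqᵢ/rᵢ.
The distance from each corner to the centre is a√2/2 = 0.556 m.
V = k[(2.64×10⁻⁹)/(0.556) + (8.20×10⁻⁹)/(0.556) + (-8.23×10⁻⁹)/(0.556) + (1.99×10⁻⁹)/(0.556)] = 74.3 V.

74.3 V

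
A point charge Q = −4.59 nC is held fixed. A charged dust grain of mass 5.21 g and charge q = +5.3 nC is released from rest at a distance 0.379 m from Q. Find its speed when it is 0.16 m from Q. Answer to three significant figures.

0.0174 m/s

Only the electrostatic force acts, so mechanical energy is conserved: ½mv² = U₁ − U₂ = kQq(1/r₁ − 1/r₂).
U₁ − U₂ = (8.99×10⁹ N·m²/C²)(-4.59×10⁻⁹ C)(5.30×10⁻⁹ C)(1/0.379 − 1/0.160) = 7.90×10⁻⁷ J.
v = √(2·7.90×10⁻⁷/5.21×10⁻³) = 0.0174 m/s.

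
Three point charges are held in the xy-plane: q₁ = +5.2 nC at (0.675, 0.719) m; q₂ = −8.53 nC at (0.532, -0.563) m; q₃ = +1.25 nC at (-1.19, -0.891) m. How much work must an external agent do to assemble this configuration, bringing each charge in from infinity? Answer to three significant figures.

The work to assemble the configuration equals its total potential energy, U = Σ kqᵢqⱼ/rᵢⱼ over all pairs.
Pair separations: r₁₂ = 1.29 m, r₁₃ = 2.46 m, r₂₃ = 1.75 m.
U = (-3.09×10⁻⁷) + (2.37×10⁻⁸) + (-5.47×10⁻⁸) = -3.40×10⁻⁷ J.

-3.40×10⁻⁷ J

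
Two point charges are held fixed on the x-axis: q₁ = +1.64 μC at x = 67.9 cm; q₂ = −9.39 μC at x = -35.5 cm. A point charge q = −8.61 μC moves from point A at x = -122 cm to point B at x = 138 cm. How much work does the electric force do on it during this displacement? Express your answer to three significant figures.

0.536 J

The work done by the electric force is W_field = −ΔU = −q(V_B − V_A) = q(V_A − V_B).
At A: distances to the source charges are 1.90 m, 0.865 m; V_A = Σ kqᵢ/rᵢ = -8.98×10⁴ V.
At B: distances to the source charges are 0.701 m, 1.73 m; V_B = Σ kqᵢ/rᵢ = -2.76×10⁴ V.
ΔV = V_B − V_A = 6.22×10⁴ V.
W_field = −qΔV = −(-8.61×10⁻⁶ C)(6.22×10⁴ V) = 0.536 J.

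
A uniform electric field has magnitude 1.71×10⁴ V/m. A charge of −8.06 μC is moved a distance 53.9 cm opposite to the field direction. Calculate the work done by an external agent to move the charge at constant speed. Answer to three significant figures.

-0.0743 J

The potential change for a displacement 53.9 cm opposite to the field direction is ΔV = +Ed = 9220 V.
W_ext = qΔV = -0.0743 J.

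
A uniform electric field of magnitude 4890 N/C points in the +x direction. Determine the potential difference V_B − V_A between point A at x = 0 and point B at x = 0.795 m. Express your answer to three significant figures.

In a uniform field, potential decreases in the direction of E: V_B − V_A = −E·Δx.
V_B − V_A = −(4890 V/m)(0.795 m) = -3890 V.

-3890 V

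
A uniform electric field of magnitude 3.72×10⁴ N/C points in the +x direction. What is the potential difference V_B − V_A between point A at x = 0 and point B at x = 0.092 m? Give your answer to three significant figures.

In a uniform field, potential decreases in the direction of E: V_B − V_A = −E·Δx.
V_B − V_A = −(3.72×10⁴ V/m)(0.0920 m) = -3420 V.

-3420 V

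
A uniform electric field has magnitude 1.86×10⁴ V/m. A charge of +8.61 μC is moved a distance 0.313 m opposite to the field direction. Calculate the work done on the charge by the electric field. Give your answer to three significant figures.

The potential change for a displacement 0.313 m opposite to the field direction is ΔV = +Ed = 5820 V.
W_field = −qΔV = -0.0501 J.

-0.0501 J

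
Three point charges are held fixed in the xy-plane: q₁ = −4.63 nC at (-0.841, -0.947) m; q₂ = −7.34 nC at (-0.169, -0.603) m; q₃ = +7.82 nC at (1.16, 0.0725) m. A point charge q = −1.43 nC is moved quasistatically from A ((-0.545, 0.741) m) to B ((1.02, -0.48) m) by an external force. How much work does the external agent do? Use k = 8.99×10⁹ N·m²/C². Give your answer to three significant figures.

For quasistatic motion the external work equals the change in potential energy: W_ext = qΔV = q(V_B − V_A).
At A: distances to the source charges are 1.71 m, 1.40 m, 1.83 m; V_A = Σ kqᵢ/rᵢ = -33.2 V.
At B: distances to the source charges are 1.92 m, 1.20 m, 0.570 m; V_B = Σ kqᵢ/rᵢ = 46.4 V.
ΔV = V_B − V_A = 79.6 V.
W_ext = qΔV = (-1.43×10⁻⁹ C)(79.6 V) = -1.14×10⁻⁷ J.

-1.14×10⁻⁷ J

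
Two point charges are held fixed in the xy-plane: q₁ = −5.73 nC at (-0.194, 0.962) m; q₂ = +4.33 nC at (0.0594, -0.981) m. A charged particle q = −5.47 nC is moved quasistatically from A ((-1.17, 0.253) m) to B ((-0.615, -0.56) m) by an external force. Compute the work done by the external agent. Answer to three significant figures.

-2.01×10⁻⁷ J

For quasistatic motion the external work equals the change in potential energy: W_ext = qΔV = q(V_B − V_A).
At A: distances to the source charges are 1.21 m, 1.74 m; V_A = Σ kqᵢ/rᵢ = -20.4 V.
At B: distances to the source charges are 1.58 m, 0.795 m; V_B = Σ kqᵢ/rᵢ = 16.3 V.
ΔV = V_B − V_A = 36.7 V.
W_ext = qΔV = (-5.47×10⁻⁹ C)(36.7 V) = -2.01×10⁻⁷ J.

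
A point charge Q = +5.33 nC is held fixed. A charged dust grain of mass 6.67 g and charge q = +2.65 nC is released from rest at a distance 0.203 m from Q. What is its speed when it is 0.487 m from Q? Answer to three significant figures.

Only the electrostatic force acts, so mechanical energy is conserved: ½mv² = U₁ − U₂ = kQq(1/r₁ − 1/r₂).
U₁ − U₂ = (8.99×10⁹ N·m²/C²)(5.33×10⁻⁹ C)(2.65×10⁻⁹ C)(1/0.203 − 1/0.487) = 3.65×10⁻⁷ J.
v = √(2·3.65×10⁻⁷/6.67×10⁻³) = 0.0105 m/s.

0.0105 m/s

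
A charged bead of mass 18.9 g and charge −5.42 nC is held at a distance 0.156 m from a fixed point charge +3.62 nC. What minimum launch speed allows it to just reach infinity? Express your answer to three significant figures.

0.0109 m/s

To just escape, total mechanical energy must reach zero at infinity: ½mv²_min + U = 0, so ½mv²_min = −U = |kQq|/r.
|U| = |kQq|/r = (8.99×10⁹ N·m²/C²)(3.62×10⁻⁹)(5.42×10⁻⁹)/(0.156) = 1.13×10⁻⁶ J.
v_min = √(2|U|/m) = √(2·1.13×10⁻⁶/0.0189) = 0.0109 m/s.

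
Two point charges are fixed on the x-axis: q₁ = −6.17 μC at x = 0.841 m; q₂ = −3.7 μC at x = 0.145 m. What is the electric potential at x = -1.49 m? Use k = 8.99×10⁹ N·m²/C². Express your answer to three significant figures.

Electric potential is a scalar, so the contributions from each charge add algebraically: V = Σ kqᵢ/rᵢ.
Distances from the field point to each charge: r₁ = 2.33 m, r₂ = 1.64 m.
V = k[(-6.17×10⁻⁶)/(2.33) + (-3.70×10⁻⁶)/(1.64)] = -4.41×10⁴ V.

-4.41×10⁴ V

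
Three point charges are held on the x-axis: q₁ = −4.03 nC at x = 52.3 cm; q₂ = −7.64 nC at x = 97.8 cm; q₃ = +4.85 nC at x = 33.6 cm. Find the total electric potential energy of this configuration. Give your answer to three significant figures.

The work to assemble the configuration equals its total potential energy, U = Σ kqᵢqⱼ/rᵢⱼ over all pairs.
Pair separations: r₁₂ = 0.455 m, r₁₃ = 0.187 m, r₂₃ = 0.642 m.
U = (6.08×10⁻⁷) + (-9.40×10⁻⁷) + (-5.19×10⁻⁷) = -8.50×10⁻⁷ J.

-8.50×10⁻⁷ J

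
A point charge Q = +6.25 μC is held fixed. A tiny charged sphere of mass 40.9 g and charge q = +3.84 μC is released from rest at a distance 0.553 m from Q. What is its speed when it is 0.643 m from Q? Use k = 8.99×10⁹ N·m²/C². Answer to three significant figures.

Only the electrostatic force acts, so mechanical energy is conserved: ½mv² = U₁ − U₂ = kQq(1/r₁ − 1/r₂).
U₁ − U₂ = (8.99×10⁹ N·m²/C²)(6.25×10⁻⁶ C)(3.84×10⁻⁶ C)(1/0.553 − 1/0.643) = 0.0546 J.
v = √(2·0.0546/0.0409) = 1.63 m/s.

1.63 m/s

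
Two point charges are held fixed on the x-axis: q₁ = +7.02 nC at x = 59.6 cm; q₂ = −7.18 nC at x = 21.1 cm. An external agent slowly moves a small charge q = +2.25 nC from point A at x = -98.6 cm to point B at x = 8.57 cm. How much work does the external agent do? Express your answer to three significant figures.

-8.49×10⁻⁷ J

For quasistatic motion the external work equals the change in potential energy: W_ext = qΔV = q(V_B − V_A).
At A: distances to the source charges are 1.58 m, 1.20 m; V_A = Σ kqᵢ/rᵢ = -14.0 V.
At B: distances to the source charges are 0.510 m, 0.125 m; V_B = Σ kqᵢ/rᵢ = -391 V.
ΔV = V_B − V_A = -377 V.
W_ext = qΔV = (2.25×10⁻⁹ C)(-377 V) = -8.49×10⁻⁷ J.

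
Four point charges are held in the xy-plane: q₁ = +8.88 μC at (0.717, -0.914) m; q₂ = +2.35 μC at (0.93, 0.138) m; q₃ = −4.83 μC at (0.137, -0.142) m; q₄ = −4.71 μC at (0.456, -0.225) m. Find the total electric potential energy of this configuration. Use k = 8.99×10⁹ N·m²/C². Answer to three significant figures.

The work to assemble the configuration equals its total potential energy, U = Σ kqᵢqⱼ/rᵢⱼ over all pairs.
Pair separations: r₁₂ = 1.07 m, r₁₃ = 0.966 m, r₁₄ = 0.737 m, r₂₃ = 0.841 m, r₂₄ = 0.597 m, r₃₄ = 0.330 m.
Summing all 6 pair terms gives U = -0.402 J.

-0.402 J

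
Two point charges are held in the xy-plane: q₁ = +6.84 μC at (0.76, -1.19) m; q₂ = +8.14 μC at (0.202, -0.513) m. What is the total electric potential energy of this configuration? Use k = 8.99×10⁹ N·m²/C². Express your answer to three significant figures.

The work to assemble the configuration equals its total potential energy, U = Σ kqᵢqⱼ/rᵢⱼ over all pairs.
Pair separations: r₁₂ = 0.877 m.
U = (0.571) = 0.571 J.

0.571 J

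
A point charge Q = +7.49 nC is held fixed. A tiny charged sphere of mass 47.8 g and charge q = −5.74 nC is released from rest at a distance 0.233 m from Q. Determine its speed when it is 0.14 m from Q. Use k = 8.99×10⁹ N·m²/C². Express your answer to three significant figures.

6.79×10⁻³ m/s

Only the electrostatic force acts, so mechanical energy is conserved: ½mv² = U₁ − U₂ = kQq(1/r₁ − 1/r₂).
U₁ − U₂ = (8.99×10⁹ N·m²/C²)(7.49×10⁻⁹ C)(-5.74×10⁻⁹ C)(1/0.233 − 1/0.140) = 1.10×10⁻⁶ J.
v = √(2·1.10×10⁻⁶/0.0478) = 6.79×10⁻³ m/s.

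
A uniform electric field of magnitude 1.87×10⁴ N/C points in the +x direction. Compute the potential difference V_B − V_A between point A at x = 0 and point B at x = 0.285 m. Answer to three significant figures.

-5330 V

In a uniform field, potential decreases in the direction of E: V_B − V_A = −E·Δx.
V_B − V_A = −(1.87×10⁴ V/m)(0.285 m) = -5330 V.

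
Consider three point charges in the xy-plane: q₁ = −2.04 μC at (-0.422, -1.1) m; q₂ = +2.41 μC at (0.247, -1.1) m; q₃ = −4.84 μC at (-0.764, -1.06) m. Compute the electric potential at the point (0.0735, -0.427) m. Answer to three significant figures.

-3.22×10⁴ V

Electric potential is a scalar, so the contributions from each charge add algebraically: V = Σ kqᵢ/rᵢ.
Distances from the field point to each charge: r₁ = 0.836 m, r₂ = 0.695 m, r₃ = 1.05 m.
V = k[(-2.04×10⁻⁶)/(0.836) + (2.41×10⁻⁶)/(0.695) + (-4.84×10⁻⁶)/(1.05)] = -3.22×10⁴ V.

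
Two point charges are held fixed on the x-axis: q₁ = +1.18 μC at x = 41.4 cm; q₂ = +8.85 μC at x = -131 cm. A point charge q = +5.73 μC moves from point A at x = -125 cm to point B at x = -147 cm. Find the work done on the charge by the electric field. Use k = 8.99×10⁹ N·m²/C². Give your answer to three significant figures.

4.75 J

The work done by the electric force is W_field = −ΔU = −q(V_B − V_A) = q(V_A − V_B).
At A: distances to the source charges are 1.66 m, 0.0600 m; V_A = Σ kqᵢ/rᵢ = 1.33×10⁶ V.
At B: distances to the source charges are 1.88 m, 0.160 m; V_B = Σ kqᵢ/rᵢ = 5.03×10⁵ V.
ΔV = V_B − V_A = -8.30×10⁵ V.
W_field = −qΔV = −(5.73×10⁻⁶ C)(-8.30×10⁵ V) = 4.75 J.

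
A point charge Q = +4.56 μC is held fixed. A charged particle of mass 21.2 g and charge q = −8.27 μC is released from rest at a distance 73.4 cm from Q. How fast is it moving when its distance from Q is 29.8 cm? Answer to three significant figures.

Only the electrostatic force acts, so mechanical energy is conserved: ½mv² = U₁ − U₂ = kQq(1/r₁ − 1/r₂).
U₁ − U₂ = (8.99×10⁹ N·m²/C²)(4.56×10⁻⁶ C)(-8.27×10⁻⁶ C)(1/0.734 − 1/0.298) = 0.676 J.
v = √(2·0.676/0.0212) = 7.98 m/s.

7.98 m/s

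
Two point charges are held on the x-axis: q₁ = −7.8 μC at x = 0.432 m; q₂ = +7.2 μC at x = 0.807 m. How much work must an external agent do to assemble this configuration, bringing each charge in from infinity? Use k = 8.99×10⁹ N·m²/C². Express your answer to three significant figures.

The assembly work is the sum of pairwise potential energies, U = Σ_{i<j} kqᵢqⱼ/rᵢⱼ.
Pair separations: r₁₂ = 0.375 m.
U = (-1.35) = -1.35 J.

-1.35 J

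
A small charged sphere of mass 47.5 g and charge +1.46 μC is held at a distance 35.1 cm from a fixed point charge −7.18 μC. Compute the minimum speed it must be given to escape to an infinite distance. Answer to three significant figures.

3.36 m/s

To just escape, total mechanical energy must reach zero at infinity: ½mv²_min + U = 0, so ½mv²_min = −U = |kQq|/r.
|U| = |kQq|/r = (8.99×10⁹ N·m²/C²)(7.18×10⁻⁶)(1.46×10⁻⁶)/(0.351) = 0.268 J.
v_min = √(2|U|/m) = √(2·0.268/0.0475) = 3.36 m/s.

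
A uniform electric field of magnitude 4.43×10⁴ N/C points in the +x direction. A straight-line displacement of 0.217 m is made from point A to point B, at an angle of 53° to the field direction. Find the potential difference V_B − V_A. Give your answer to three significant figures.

Only the component of displacement along E changes the potential: ΔV = −E·d·cosθ.
ΔV = −(4.43×10⁴ V/m)(0.217 m)cos53° = -5790 V.

-5790 V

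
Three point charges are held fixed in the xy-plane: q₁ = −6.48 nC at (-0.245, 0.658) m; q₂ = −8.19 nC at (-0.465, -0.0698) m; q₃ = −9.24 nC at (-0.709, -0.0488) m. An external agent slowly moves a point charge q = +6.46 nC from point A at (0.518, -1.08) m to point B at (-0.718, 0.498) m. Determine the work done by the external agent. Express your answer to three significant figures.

-1.63×10⁻⁶ J

For quasistatic motion the external work equals the change in potential energy: W_ext = qΔV = q(V_B − V_A).
At A: distances to the source charges are 1.90 m, 1.41 m, 1.60 m; V_A = Σ kqᵢ/rᵢ = -135 V.
At B: distances to the source charges are 0.499 m, 0.622 m, 0.547 m; V_B = Σ kqᵢ/rᵢ = -387 V.
ΔV = V_B − V_A = -252 V.
W_ext = qΔV = (6.46×10⁻⁹ C)(-252 V) = -1.63×10⁻⁶ J.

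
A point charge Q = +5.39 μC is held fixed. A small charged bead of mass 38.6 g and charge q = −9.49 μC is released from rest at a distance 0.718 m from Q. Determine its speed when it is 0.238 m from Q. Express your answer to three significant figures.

8.18 m/s

Only the electrostatic force acts, so mechanical energy is conserved: ½mv² = U₁ − U₂ = kQq(1/r₁ − 1/r₂).
U₁ − U₂ = (8.99×10⁹ N·m²/C²)(5.39×10⁻⁶ C)(-9.49×10⁻⁶ C)(1/0.718 − 1/0.238) = 1.29 J.
v = √(2·1.29/0.0386) = 8.18 m/s.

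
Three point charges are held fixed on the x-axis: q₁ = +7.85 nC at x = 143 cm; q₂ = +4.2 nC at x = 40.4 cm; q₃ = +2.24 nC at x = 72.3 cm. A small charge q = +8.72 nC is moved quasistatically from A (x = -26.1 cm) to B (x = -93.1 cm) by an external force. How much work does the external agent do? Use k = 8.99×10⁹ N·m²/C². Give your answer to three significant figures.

-4.24×10⁻⁷ J

For quasistatic motion the external work equals the change in potential energy: W_ext = qΔV = q(V_B − V_A).
At A: distances to the source charges are 1.69 m, 0.665 m, 0.984 m; V_A = Σ kqᵢ/rᵢ = 119 V.
At B: distances to the source charges are 2.36 m, 1.33 m, 1.65 m; V_B = Σ kqᵢ/rᵢ = 70.3 V.
ΔV = V_B − V_A = -48.6 V.
W_ext = qΔV = (8.72×10⁻⁹ C)(-48.6 V) = -4.24×10⁻⁷ J.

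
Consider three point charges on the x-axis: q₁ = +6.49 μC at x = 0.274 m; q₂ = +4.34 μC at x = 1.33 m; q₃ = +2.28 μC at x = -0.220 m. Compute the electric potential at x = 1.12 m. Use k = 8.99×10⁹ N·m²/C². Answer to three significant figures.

2.70×10⁵ V

The total potential is the scalar sum of each charge's contribution, V = Σ kqᵢ/rᵢ.
Distances from the field point to each charge: r₁ = 0.846 m, r₂ = 0.210 m, r₃ = 1.34 m.
V = k[(6.49×10⁻⁶)/(0.846) + (4.34×10⁻⁶)/(0.210) + (2.28×10⁻⁶)/(1.34)] = 2.70×10⁵ V.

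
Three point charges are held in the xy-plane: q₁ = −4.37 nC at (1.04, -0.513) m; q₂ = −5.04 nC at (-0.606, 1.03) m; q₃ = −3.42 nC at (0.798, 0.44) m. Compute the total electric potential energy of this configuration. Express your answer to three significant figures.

The work to assemble the configuration equals its total potential energy, U = Σ kqᵢqⱼ/rᵢⱼ over all pairs.
Pair separations: r₁₂ = 2.26 m, r₁₃ = 0.983 m, r₂₃ = 1.52 m.
U = (8.78×10⁻⁸) + (1.37×10⁻⁷) + (1.02×10⁻⁷) = 3.26×10⁻⁷ J.

3.26×10⁻⁷ J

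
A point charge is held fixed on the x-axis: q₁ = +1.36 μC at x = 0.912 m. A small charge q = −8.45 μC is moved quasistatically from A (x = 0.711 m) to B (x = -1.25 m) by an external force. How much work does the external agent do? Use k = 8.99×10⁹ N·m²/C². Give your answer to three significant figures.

0.466 J

For quasistatic motion the external work equals the change in potential energy: W_ext = qΔV = q(V_B − V_A).
At A: distance to the source charge is 0.201 m; V_A = kq₁/r = 6.08×10⁴ V.
At B: distance to the source charge is 2.16 m; V_B = kq₁/r = 5660 V.
ΔV = V_B − V_A = -5.52×10⁴ V.
W_ext = qΔV = (-8.45×10⁻⁶ C)(-5.52×10⁴ V) = 0.466 J.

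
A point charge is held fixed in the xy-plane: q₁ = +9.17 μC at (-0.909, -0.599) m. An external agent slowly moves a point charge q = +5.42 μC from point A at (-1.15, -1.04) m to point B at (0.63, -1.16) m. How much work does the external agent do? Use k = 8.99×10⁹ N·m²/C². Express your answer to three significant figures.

-0.616 J

For quasistatic motion the external work equals the change in potential energy: W_ext = qΔV = q(V_B − V_A).
At A: distance to the source charge is 0.503 m; V_A = kq₁/r = 1.64×10⁵ V.
At B: distance to the source charge is 1.64 m; V_B = kq₁/r = 5.03×10⁴ V.
ΔV = V_B − V_A = -1.14×10⁵ V.
W_ext = qΔV = (5.42×10⁻⁶ C)(-1.14×10⁵ V) = -0.616 J.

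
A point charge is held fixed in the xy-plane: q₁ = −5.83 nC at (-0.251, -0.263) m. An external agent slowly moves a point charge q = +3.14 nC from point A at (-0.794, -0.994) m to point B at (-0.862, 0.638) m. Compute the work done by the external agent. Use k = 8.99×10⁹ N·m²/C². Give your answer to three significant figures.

For quasistatic motion the external work equals the change in potential energy: W_ext = qΔV = q(V_B − V_A).
At A: distance to the source charge is 0.911 m; V_A = kq₁/r = -57.6 V.
At B: distance to the source charge is 1.09 m; V_B = kq₁/r = -48.1 V.
ΔV = V_B − V_A = 9.41 V.
W_ext = qΔV = (3.14×10⁻⁹ C)(9.41 V) = 2.96×10⁻⁸ J.

2.96×10⁻⁸ J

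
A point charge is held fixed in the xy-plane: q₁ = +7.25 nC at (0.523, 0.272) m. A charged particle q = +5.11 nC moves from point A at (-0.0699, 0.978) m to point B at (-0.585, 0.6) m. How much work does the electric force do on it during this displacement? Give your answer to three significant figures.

The work done by the electric force is W_field = −ΔU = −q(V_B − V_A) = q(V_A − V_B).
At A: distance to the source charge is 0.922 m; V_A = kq₁/r = 70.7 V.
At B: distance to the source charge is 1.16 m; V_B = kq₁/r = 56.4 V.
ΔV = V_B − V_A = -14.3 V.
W_field = −qΔV = −(5.11×10⁻⁹ C)(-14.3 V) = 7.30×10⁻⁸ J.

7.30×10⁻⁸ J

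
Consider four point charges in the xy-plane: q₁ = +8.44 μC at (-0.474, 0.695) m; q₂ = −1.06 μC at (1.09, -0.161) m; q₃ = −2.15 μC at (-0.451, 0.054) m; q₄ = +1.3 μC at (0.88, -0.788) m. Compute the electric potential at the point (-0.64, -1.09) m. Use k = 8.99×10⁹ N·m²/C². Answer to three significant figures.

The total potential is the scalar sum of each charge's contribution, V = Σ kqᵢ/rᵢ.
Distances from the field point to each charge: r₁ = 1.79 m, r₂ = 1.96 m, r₃ = 1.16 m, r₄ = 1.55 m.
V = k[(8.44×10⁻⁶)/(1.79) + (-1.06×10⁻⁶)/(1.96) + (-2.15×10⁻⁶)/(1.16) + (1.30×10⁻⁶)/(1.55)] = 2.83×10⁴ V.

2.83×10⁴ V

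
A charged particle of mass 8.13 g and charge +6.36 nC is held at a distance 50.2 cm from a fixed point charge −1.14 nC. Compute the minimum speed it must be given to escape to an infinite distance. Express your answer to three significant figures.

5.65×10⁻³ m/s

To just escape, total mechanical energy must reach zero at infinity: ½mv²_min + U = 0, so ½mv²_min = −U = |kQq|/r.
|U| = |kQq|/r = (8.99×10⁹ N·m²/C²)(1.14×10⁻⁹)(6.36×10⁻⁹)/(0.502) = 1.30×10⁻⁷ J.
v_min = √(2|U|/m) = √(2·1.30×10⁻⁷/8.13×10⁻³) = 5.65×10⁻³ m/s.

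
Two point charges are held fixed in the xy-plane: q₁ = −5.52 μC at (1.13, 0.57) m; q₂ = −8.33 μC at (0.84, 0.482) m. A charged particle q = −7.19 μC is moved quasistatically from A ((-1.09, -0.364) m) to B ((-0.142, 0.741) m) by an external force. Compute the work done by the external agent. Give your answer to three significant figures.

0.405 J

For quasistatic motion the external work equals the change in potential energy: W_ext = qΔV = q(V_B − V_A).
At A: distances to the source charges are 2.41 m, 2.11 m; V_A = Σ kqᵢ/rᵢ = -5.61×10⁴ V.
At B: distances to the source charges are 1.28 m, 1.02 m; V_B = Σ kqᵢ/rᵢ = -1.12×10⁵ V.
ΔV = V_B − V_A = -5.63×10⁴ V.
W_ext = qΔV = (-7.19×10⁻⁶ C)(-5.63×10⁴ V) = 0.405 J.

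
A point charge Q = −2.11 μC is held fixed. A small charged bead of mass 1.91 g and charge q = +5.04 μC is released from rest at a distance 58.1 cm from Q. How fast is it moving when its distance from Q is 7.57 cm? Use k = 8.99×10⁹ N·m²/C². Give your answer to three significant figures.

Only the electrostatic force acts, so mechanical energy is conserved: ½mv² = U₁ − U₂ = kQq(1/r₁ − 1/r₂).
U₁ − U₂ = (8.99×10⁹ N·m²/C²)(-2.11×10⁻⁶ C)(5.04×10⁻⁶ C)(1/0.581 − 1/0.0757) = 1.10 J.
v = √(2·1.10/1.91×10⁻³) = 33.9 m/s.

33.9 m/s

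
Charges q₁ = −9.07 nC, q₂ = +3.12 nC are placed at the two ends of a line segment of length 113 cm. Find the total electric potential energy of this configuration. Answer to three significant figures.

The assembly work is the sum of pairwise potential energies, U = Σ_{i<j} kqᵢqⱼ/rᵢⱼ.
The separation is r = 1.13 m.
U = (-2.25×10⁻⁷) = -2.25×10⁻⁷ J.

-2.25×10⁻⁷ J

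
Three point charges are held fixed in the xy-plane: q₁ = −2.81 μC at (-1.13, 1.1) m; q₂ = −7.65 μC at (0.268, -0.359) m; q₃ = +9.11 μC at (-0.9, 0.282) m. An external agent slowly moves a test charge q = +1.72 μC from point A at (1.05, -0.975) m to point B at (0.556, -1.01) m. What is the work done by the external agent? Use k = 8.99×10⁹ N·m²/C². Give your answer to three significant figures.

-0.0373 J

For quasistatic motion the external work equals the change in potential energy: W_ext = qΔV = q(V_B − V_A).
At A: distances to the source charges are 3.01 m, 0.995 m, 2.32 m; V_A = Σ kqᵢ/rᵢ = -4.22×10⁴ V.
At B: distances to the source charges are 2.70 m, 0.712 m, 1.95 m; V_B = Σ kqᵢ/rᵢ = -6.39×10⁴ V.
ΔV = V_B − V_A = -2.17×10⁴ V.
W_ext = qΔV = (1.72×10⁻⁶ C)(-2.17×10⁴ V) = -0.0373 J.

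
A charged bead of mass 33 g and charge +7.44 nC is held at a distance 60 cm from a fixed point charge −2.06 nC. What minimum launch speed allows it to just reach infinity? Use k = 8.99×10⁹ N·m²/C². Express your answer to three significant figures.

3.73×10⁻³ m/s

To just escape, total mechanical energy must reach zero at infinity: ½mv²_min + U = 0, so ½mv²_min = −U = |kQq|/r.
|U| = |kQq|/r = (8.99×10⁹ N·m²/C²)(2.06×10⁻⁹)(7.44×10⁻⁹)/(0.600) = 2.30×10⁻⁷ J.
v_min = √(2|U|/m) = √(2·2.30×10⁻⁷/0.0330) = 3.73×10⁻³ m/s.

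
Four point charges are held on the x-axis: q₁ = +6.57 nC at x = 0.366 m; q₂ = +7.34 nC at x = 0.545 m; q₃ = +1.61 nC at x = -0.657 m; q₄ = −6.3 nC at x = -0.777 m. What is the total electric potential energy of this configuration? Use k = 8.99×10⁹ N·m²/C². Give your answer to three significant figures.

1.20×10⁻⁶ J

The work to assemble the configuration equals its total potential energy, U = Σ kqᵢqⱼ/rᵢⱼ over all pairs.
Pair separations: r₁₂ = 0.179 m, r₁₃ = 1.02 m, r₁₄ = 1.14 m, r₂₃ = 1.20 m, r₂₄ = 1.32 m, r₃₄ = 0.120 m.
Summing all 6 pair terms gives U = 1.20×10⁻⁶ J.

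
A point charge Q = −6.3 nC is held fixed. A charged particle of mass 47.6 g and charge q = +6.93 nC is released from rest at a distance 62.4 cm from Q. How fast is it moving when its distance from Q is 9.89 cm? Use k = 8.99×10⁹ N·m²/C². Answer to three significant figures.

0.0118 m/s

Only the electrostatic force acts, so mechanical energy is conserved: ½mv² = U₁ − U₂ = kQq(1/r₁ − 1/r₂).
U₁ − U₂ = (8.99×10⁹ N·m²/C²)(-6.30×10⁻⁹ C)(6.93×10⁻⁹ C)(1/0.624 − 1/0.0989) = 3.34×10⁻⁶ J.
v = √(2·3.34×10⁻⁶/0.0476) = 0.0118 m/s.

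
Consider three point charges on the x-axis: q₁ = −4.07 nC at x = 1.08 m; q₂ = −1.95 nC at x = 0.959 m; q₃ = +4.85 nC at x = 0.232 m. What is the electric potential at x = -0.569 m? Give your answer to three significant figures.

20.8 V

The total potential is the scalar sum of each charge's contribution, V = Σ kqᵢ/rᵢ.
Distances from the field point to each charge: r₁ = 1.65 m, r₂ = 1.53 m, r₃ = 0.801 m.
V = k[(-4.07×10⁻⁹)/(1.65) + (-1.95×10⁻⁹)/(1.53) + (4.85×10⁻⁹)/(0.801)] = 20.8 V.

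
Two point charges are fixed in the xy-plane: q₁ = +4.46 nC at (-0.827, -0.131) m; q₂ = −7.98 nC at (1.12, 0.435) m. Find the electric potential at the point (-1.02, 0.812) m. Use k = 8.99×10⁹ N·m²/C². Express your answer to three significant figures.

Electric potential is a scalar, so the contributions from each charge add algebraically: V = Σ kqᵢ/rᵢ.
Distances from the field point to each charge: r₁ = 0.963 m, r₂ = 2.17 m.
V = k[(4.46×10⁻⁹)/(0.963) + (-7.98×10⁻⁹)/(2.17)] = 8.64 V.

8.64 V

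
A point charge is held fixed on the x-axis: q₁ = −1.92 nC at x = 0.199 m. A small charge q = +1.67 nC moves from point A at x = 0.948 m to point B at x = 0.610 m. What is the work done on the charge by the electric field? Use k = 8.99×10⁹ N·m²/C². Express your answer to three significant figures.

3.16×10⁻⁸ J

The work done by the electric force is W_field = −ΔU = −q(V_B − V_A) = q(V_A − V_B).
At A: distance to the source charge is 0.749 m; V_A = kq₁/r = -23.0 V.
At B: distance to the source charge is 0.411 m; V_B = kq₁/r = -42.0 V.
ΔV = V_B − V_A = -19.0 V.
W_field = −qΔV = −(1.67×10⁻⁹ C)(-19.0 V) = 3.16×10⁻⁸ J.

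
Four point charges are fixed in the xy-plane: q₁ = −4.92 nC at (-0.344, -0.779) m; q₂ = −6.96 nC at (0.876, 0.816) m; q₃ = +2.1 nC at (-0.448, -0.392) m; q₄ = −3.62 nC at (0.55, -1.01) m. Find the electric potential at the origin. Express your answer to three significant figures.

Electric potential is a scalar, so the contributions from each charge add algebraically: V = Σ kqᵢ/rᵢ.
Distances from the field point to each charge: r₁ = 0.852 m, r₂ = 1.20 m, r₃ = 0.595 m, r₄ = 1.15 m.
V = k[(-4.92×10⁻⁹)/(0.852) + (-6.96×10⁻⁹)/(1.20) + (2.10×10⁻⁹)/(0.595) + (-3.62×10⁻⁹)/(1.15)] = -101 V.

-101 V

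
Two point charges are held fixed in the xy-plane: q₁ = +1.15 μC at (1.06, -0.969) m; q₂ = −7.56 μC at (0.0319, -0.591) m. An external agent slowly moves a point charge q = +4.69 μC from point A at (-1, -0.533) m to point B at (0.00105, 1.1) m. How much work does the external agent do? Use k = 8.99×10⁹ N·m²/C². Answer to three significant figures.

0.118 J

For quasistatic motion the external work equals the change in potential energy: W_ext = qΔV = q(V_B − V_A).
At A: distances to the source charges are 2.11 m, 1.03 m; V_A = Σ kqᵢ/rᵢ = -6.08×10⁴ V.
At B: distances to the source charges are 2.32 m, 1.69 m; V_B = Σ kqᵢ/rᵢ = -3.57×10⁴ V.
ΔV = V_B − V_A = 2.51×10⁴ V.
W_ext = qΔV = (4.69×10⁻⁶ C)(2.51×10⁴ V) = 0.118 J.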